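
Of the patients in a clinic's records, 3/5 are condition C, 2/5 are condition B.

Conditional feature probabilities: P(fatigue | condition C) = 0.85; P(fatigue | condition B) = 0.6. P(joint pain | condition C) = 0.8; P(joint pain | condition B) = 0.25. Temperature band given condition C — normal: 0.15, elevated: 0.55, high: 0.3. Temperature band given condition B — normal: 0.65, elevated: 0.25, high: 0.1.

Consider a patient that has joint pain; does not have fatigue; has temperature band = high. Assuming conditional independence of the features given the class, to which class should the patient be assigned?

condition C

condition C: 0.6 × (1−0.85) × 0.8 × 0.3 = 0.0216
condition B: 0.4 × (1−0.6) × 0.25 × 0.1 = 0.004
Highest score → condition C.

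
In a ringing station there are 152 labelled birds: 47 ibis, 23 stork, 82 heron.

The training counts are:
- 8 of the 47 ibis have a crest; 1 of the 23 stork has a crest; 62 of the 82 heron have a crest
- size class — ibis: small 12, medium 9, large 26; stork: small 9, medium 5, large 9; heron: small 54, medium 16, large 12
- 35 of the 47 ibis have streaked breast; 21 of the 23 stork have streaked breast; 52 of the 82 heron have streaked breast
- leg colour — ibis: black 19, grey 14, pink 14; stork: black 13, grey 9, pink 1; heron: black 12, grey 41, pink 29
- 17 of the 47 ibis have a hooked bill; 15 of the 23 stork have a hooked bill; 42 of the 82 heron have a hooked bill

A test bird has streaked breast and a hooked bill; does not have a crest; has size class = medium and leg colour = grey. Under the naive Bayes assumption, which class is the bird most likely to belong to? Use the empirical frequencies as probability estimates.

ibis: (47/152) × (39/47) × (9/47) × (35/47) × (14/47) × (17/47) ≈ 0.003942
stork: (23/152) × (22/23) × (5/23) × (21/23) × (9/23) × (15/23) ≈ 0.00733147
heron: (82/152) × (20/82) × (16/82) × (52/82) × (41/82) × (42/82) ≈ 0.00416953
Highest score → stork.

stork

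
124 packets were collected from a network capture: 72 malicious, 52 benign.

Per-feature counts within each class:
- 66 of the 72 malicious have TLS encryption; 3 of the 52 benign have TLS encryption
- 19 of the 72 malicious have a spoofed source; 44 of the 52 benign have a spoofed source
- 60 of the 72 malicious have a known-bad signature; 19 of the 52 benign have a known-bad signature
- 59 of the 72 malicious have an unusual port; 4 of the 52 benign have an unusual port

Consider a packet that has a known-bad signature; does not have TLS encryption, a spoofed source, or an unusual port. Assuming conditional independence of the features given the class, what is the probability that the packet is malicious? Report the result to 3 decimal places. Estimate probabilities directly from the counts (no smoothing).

malicious: (72/124) × (6/72) × (53/72) × (60/72) × (13/72) ≈ 0.00535923
benign: (52/124) × (49/52) × (8/52) × (19/52) × (48/52) ≈ 0.0205045
P(malicious | x) = 0.00535923 / 0.02586373 ≈ 0.207

0.207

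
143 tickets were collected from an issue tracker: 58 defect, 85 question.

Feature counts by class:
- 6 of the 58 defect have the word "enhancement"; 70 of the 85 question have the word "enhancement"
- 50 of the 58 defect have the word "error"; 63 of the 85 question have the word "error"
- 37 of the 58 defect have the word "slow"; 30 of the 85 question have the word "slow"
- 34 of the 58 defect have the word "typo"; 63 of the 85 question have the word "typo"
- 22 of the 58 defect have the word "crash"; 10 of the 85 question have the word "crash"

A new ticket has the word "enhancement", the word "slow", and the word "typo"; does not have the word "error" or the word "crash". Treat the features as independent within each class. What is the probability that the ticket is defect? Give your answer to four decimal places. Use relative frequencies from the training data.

0.0439

defect: (58/143) × (6/58) × (8/58) × (37/58) × (34/58) × (36/58) ≈ 0.00134331
question: (85/143) × (70/85) × (22/85) × (30/85) × (63/85) × (75/85) ≈ 0.0292437
P(defect | x) = 0.00134331 / 0.03058701 ≈ 0.0439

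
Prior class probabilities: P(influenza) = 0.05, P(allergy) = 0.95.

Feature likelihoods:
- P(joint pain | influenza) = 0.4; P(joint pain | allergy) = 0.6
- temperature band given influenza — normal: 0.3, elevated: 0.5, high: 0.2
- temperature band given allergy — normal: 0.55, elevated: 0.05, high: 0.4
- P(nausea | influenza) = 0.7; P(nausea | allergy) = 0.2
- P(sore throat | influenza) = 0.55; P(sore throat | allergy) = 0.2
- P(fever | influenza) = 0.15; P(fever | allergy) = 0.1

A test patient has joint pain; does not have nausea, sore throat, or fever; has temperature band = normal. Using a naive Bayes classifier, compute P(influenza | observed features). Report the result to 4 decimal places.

influenza: 0.05 × 0.4 × 0.3 × (1−0.7) × (1−0.55) × (1−0.15) = 0.0006885
allergy: 0.95 × 0.6 × 0.55 × (1−0.2) × (1−0.2) × (1−0.1) = 0.180576
P(influenza | x) = 0.0006885 / 0.1812645 ≈ 0.0038

0.0038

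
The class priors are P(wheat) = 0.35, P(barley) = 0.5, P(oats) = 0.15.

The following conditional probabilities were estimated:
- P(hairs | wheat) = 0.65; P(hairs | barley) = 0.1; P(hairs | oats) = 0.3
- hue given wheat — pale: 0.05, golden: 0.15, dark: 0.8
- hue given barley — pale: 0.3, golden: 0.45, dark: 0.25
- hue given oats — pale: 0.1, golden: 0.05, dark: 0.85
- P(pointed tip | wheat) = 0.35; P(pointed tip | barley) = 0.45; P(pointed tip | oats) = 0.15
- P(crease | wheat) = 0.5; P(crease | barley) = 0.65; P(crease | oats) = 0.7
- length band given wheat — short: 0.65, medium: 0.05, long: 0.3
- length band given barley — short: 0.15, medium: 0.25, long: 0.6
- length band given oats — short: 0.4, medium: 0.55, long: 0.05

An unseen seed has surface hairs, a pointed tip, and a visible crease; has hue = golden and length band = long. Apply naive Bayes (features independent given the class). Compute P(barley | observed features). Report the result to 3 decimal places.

0.686

wheat: 0.35 × 0.65 × 0.15 × 0.35 × 0.5 × 0.3 = 0.0017915625
barley: 0.5 × 0.1 × 0.45 × 0.45 × 0.65 × 0.6 = 0.00394875
oats: 0.15 × 0.3 × 0.05 × 0.15 × 0.7 × 0.05 = 0.0000118125
P(barley | x) = 0.00394875 / 0.005752125 ≈ 0.686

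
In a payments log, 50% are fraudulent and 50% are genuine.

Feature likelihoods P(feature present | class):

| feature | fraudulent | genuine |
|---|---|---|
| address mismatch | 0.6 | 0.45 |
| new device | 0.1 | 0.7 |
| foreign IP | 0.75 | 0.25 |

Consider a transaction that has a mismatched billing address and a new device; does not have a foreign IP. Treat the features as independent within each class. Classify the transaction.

genuine

fraudulent: 0.5 × 0.6 × 0.1 × (1−0.75) = 0.0075
genuine: 0.5 × 0.45 × 0.7 × (1−0.25) = 0.118125
Highest score → genuine.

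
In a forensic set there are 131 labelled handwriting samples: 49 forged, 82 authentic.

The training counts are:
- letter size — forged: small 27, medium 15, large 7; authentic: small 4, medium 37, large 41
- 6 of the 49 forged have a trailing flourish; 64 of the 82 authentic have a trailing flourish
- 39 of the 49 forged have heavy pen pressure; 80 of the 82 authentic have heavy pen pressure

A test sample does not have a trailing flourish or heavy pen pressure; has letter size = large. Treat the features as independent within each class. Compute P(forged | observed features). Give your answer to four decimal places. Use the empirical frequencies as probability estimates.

forged: (49/131) × (7/49) × (43/49) × (10/49) ≈ 0.0095698
authentic: (82/131) × (41/82) × (18/82) × (2/82) ≈ 0.00167567
P(forged | x) = 0.0095698 / 0.01124547 ≈ 0.8510

0.8510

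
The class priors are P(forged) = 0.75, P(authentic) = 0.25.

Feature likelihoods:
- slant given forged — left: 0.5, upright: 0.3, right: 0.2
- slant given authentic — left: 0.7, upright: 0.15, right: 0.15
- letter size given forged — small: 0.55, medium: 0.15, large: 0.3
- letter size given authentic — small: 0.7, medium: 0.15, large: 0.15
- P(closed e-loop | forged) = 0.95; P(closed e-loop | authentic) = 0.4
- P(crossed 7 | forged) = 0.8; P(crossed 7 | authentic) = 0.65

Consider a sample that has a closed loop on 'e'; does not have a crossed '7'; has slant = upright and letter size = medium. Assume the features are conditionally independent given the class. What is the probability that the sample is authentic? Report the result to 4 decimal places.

forged: 0.75 × 0.3 × 0.15 × 0.95 × (1−0.8) = 0.0064125
authentic: 0.25 × 0.15 × 0.15 × 0.4 × (1−0.65) = 0.0007875
P(authentic | x) = 0.0007875 / 0.0072 ≈ 0.1094

0.1094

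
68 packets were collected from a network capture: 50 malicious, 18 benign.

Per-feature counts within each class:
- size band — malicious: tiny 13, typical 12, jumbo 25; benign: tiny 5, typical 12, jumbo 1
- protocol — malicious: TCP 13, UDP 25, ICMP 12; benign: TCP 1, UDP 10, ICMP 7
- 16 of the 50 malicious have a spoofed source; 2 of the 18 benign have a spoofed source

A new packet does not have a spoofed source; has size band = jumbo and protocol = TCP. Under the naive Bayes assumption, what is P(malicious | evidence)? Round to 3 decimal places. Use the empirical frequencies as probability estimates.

0.989

malicious: (50/68) × (25/50) × (13/50) × (34/50) = 0.065
benign: (18/68) × (1/18) × (1/18) × (16/18) ≈ 0.000726216
P(malicious | x) = 0.065 / 0.065726216 ≈ 0.989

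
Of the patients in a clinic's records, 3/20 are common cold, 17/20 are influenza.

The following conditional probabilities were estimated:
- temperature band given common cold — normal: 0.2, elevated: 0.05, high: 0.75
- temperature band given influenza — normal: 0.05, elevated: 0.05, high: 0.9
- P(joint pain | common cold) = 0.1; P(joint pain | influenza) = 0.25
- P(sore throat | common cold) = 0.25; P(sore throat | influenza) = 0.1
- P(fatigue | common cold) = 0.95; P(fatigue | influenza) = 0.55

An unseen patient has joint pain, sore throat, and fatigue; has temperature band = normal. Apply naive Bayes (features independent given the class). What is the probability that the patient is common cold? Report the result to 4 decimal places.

common cold: 0.15 × 0.2 × 0.1 × 0.25 × 0.95 = 0.0007125
influenza: 0.85 × 0.05 × 0.25 × 0.1 × 0.55 = 0.000584375
P(common cold | x) = 0.0007125 / 0.001296875 ≈ 0.5494

0.5494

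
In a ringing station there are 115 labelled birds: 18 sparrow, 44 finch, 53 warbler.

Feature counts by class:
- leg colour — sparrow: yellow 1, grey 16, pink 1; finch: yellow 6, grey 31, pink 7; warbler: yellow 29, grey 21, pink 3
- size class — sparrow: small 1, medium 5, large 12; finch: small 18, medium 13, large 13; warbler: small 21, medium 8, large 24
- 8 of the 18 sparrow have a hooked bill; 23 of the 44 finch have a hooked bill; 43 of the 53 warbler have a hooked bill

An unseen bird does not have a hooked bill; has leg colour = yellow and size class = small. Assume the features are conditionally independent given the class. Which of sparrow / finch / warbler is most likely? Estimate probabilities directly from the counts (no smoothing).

sparrow: (18/115) × (1/18) × (1/18) × (10/18) ≈ 0.000268384
finch: (44/115) × (6/44) × (18/44) × (21/44) ≈ 0.0101868
warbler: (53/115) × (29/53) × (21/53) × (10/53) ≈ 0.0188524
Highest score → warbler.

warbler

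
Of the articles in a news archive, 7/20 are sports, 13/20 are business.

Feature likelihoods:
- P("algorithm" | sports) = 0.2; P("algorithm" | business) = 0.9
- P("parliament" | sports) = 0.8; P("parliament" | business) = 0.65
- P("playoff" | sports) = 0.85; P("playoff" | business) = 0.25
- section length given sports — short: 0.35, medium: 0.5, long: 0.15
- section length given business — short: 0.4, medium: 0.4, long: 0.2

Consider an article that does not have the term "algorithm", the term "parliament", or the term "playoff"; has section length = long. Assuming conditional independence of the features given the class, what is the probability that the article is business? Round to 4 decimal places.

0.7303

sports: 0.35 × (1−0.2) × (1−0.8) × (1−0.85) × 0.15 = 0.00126
business: 0.65 × (1−0.9) × (1−0.65) × (1−0.25) × 0.2 = 0.0034125
P(business | x) = 0.0034125 / 0.0046725 ≈ 0.7303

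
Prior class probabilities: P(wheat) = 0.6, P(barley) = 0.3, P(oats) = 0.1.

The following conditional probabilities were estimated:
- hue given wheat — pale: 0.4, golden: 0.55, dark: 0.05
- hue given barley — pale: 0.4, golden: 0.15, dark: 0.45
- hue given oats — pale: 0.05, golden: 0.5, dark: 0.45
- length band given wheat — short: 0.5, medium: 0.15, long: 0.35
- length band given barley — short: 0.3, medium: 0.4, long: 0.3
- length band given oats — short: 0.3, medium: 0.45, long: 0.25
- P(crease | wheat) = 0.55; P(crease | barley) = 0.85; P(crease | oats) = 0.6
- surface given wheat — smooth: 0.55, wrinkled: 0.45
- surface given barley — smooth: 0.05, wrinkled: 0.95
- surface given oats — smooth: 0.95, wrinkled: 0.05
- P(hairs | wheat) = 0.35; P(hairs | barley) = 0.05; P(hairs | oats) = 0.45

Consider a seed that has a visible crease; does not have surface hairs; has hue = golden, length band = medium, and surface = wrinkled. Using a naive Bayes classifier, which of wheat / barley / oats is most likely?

barley

wheat: 0.6 × 0.55 × 0.15 × 0.55 × 0.45 × (1−0.35) = 0.0079633125
barley: 0.3 × 0.15 × 0.4 × 0.85 × 0.95 × (1−0.05) = 0.01380825
oats: 0.1 × 0.5 × 0.45 × 0.6 × 0.05 × (1−0.45) = 0.00037125
Highest score → barley.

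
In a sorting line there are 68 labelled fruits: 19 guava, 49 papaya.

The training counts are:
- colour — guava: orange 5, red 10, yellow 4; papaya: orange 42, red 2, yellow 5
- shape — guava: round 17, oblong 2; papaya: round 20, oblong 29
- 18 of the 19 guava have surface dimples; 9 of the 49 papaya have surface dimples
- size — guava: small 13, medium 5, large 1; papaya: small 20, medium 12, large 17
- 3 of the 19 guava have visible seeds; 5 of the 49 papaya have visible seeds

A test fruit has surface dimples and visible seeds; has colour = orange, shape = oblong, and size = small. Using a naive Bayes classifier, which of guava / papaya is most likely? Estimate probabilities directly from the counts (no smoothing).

papaya

guava: (19/68) × (5/19) × (2/19) × (18/19) × (13/19) × (3/19) ≈ 0.000792162
papaya: (49/68) × (42/49) × (29/49) × (9/49) × (20/49) × (5/49) ≈ 0.00279638
Highest score → papaya.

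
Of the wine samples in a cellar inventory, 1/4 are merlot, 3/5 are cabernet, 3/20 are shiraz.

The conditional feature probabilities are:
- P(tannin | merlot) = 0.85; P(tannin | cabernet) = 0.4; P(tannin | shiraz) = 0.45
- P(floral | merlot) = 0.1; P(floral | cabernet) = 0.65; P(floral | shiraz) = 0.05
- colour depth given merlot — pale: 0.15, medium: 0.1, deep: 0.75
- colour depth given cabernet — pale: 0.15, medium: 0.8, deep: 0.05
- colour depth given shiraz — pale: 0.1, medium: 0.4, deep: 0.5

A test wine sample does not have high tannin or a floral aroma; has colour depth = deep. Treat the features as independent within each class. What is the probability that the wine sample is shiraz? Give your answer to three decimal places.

0.553

merlot: 0.25 × (1−0.85) × (1−0.1) × 0.75 = 0.0253125
cabernet: 0.6 × (1−0.4) × (1−0.65) × 0.05 = 0.0063
shiraz: 0.15 × (1−0.45) × (1−0.05) × 0.5 = 0.0391875
P(shiraz | x) = 0.0391875 / 0.0708 ≈ 0.553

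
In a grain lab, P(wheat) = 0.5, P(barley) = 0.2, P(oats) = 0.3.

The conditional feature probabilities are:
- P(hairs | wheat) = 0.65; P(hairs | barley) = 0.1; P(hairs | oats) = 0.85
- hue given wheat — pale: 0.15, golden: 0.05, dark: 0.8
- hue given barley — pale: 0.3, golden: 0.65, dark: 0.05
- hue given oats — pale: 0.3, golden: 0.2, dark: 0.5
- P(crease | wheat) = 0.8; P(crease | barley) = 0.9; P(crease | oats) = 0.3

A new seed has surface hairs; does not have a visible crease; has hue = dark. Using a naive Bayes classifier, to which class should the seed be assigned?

wheat: 0.5 × 0.65 × 0.8 × (1−0.8) = 0.052
barley: 0.2 × 0.1 × 0.05 × (1−0.9) = 0.0001
oats: 0.3 × 0.85 × 0.5 × (1−0.3) = 0.08925
Highest score → oats.

oats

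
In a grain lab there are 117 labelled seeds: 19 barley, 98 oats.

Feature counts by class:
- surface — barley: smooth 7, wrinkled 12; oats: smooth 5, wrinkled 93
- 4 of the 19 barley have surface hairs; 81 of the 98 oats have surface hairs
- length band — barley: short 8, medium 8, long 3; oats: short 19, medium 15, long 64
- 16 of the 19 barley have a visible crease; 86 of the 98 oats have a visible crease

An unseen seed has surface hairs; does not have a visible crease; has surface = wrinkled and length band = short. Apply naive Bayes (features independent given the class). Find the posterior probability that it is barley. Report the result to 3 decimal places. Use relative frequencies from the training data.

barley: (19/117) × (12/19) × (4/19) × (8/19) × (3/19) ≈ 0.00143551
oats: (98/117) × (93/98) × (81/98) × (19/98) × (12/98) ≈ 0.0155969
P(barley | x) = 0.00143551 / 0.01703241 ≈ 0.084

0.084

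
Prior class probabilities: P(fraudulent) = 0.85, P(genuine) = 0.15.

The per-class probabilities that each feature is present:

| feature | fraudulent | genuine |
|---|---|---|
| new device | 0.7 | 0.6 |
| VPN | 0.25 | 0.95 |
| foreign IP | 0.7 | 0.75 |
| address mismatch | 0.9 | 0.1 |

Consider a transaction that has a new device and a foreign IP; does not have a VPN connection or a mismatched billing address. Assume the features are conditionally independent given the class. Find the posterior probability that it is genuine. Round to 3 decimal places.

0.089

fraudulent: 0.85 × 0.7 × (1−0.25) × 0.7 × (1−0.9) = 0.0312375
genuine: 0.15 × 0.6 × (1−0.95) × 0.75 × (1−0.1) = 0.0030375
P(genuine | x) = 0.0030375 / 0.034275 ≈ 0.089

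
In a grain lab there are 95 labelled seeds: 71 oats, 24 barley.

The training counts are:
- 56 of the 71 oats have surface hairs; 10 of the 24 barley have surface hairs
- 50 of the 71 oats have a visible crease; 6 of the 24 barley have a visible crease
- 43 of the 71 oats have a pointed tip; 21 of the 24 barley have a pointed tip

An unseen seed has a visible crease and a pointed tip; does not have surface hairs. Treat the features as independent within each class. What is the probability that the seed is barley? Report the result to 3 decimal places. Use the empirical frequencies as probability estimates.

oats: (71/95) × (15/71) × (50/71) × (43/71) ≈ 0.0673425
barley: (24/95) × (14/24) × (6/24) × (21/24) ≈ 0.0322368
P(barley | x) = 0.0322368 / 0.0995793 ≈ 0.324

0.324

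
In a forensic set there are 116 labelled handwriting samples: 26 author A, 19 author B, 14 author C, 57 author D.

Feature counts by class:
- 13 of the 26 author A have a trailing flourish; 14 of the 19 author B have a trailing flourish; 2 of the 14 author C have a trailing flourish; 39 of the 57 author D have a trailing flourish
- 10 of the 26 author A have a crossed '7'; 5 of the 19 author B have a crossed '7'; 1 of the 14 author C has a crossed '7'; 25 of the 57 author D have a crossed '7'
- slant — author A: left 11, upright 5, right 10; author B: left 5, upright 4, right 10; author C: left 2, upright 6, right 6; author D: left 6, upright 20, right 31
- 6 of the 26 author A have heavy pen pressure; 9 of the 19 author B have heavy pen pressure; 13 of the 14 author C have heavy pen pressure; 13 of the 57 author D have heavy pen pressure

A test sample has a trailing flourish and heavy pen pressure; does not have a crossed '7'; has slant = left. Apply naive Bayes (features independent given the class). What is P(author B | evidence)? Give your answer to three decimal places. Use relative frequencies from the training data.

author A: (26/116) × (13/26) × (16/26) × (11/26) × (6/26) ≈ 0.00673332
author B: (19/116) × (14/19) × (14/19) × (5/19) × (9/19) ≈ 0.0110854
author C: (14/116) × (2/14) × (13/14) × (2/14) × (13/14) ≈ 0.00212376
author D: (57/116) × (39/57) × (32/57) × (6/57) × (13/57) ≈ 0.00453134
P(author B | x) = 0.0110854 / 0.02447382 ≈ 0.453

0.453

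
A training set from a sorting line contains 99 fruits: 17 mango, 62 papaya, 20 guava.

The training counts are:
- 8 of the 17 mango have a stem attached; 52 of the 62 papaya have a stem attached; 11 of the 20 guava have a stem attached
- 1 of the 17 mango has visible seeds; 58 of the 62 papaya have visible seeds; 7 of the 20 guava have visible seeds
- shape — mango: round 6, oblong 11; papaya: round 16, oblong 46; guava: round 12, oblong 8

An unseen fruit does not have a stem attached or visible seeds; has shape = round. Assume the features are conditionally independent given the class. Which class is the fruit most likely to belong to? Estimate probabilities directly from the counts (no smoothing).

mango: (17/99) × (9/17) × (16/17) × (6/17) ≈ 0.0301982
papaya: (62/99) × (10/62) × (4/62) × (16/62) ≈ 0.00168175
guava: (20/99) × (9/20) × (13/20) × (12/20) ≈ 0.0354545
Highest score → guava.

guava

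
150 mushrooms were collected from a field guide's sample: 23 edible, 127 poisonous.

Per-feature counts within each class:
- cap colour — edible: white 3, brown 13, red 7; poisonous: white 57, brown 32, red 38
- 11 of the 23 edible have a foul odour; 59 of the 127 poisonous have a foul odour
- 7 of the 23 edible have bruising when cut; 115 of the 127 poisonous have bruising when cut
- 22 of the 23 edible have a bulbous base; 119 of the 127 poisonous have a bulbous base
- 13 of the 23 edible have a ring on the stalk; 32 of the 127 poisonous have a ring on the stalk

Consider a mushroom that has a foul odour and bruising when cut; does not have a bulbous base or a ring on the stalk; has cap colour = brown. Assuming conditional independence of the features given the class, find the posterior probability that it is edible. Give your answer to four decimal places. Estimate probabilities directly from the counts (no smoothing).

edible: (23/150) × (13/23) × (11/23) × (7/23) × (1/23) × (10/23) ≈ 0.000238469
poisonous: (127/150) × (32/127) × (59/127) × (115/127) × (8/127) × (95/127) ≈ 0.0042287
P(edible | x) = 0.000238469 / 0.004467169 ≈ 0.0534

0.0534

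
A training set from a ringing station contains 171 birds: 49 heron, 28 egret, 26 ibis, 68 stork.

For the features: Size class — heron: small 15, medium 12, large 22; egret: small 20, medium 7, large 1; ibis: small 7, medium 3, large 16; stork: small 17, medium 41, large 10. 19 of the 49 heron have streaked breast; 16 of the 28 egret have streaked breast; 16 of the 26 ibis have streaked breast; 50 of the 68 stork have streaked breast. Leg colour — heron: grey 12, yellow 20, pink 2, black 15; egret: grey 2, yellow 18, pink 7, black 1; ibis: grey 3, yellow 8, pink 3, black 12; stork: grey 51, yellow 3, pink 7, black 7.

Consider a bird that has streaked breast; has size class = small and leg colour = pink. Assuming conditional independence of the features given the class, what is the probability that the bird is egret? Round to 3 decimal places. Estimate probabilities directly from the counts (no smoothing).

0.586

heron: (49/171) × (15/49) × (19/49) × (2/49) ≈ 0.00138831
egret: (28/171) × (20/28) × (16/28) × (7/28) ≈ 0.0167084
ibis: (26/171) × (7/26) × (16/26) × (3/26) ≈ 0.00290667
stork: (68/171) × (17/68) × (50/68) × (7/68) ≈ 0.00752494
P(egret | x) = 0.0167084 / 0.02852832 ≈ 0.586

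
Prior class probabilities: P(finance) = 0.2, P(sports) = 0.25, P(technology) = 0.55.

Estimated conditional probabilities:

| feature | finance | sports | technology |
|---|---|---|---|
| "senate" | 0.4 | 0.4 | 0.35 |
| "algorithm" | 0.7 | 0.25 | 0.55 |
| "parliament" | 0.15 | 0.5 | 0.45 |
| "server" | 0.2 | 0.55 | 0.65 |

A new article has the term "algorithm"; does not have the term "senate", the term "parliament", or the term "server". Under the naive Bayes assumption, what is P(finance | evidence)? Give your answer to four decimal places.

finance: 0.2 × (1−0.4) × 0.7 × (1−0.15) × (1−0.2) = 0.05712
sports: 0.25 × (1−0.4) × 0.25 × (1−0.5) × (1−0.55) = 0.0084375
technology: 0.55 × (1−0.35) × 0.55 × (1−0.45) × (1−0.65) = 0.0378503125
P(finance | x) = 0.05712 / 0.1034078125 ≈ 0.5524

0.5524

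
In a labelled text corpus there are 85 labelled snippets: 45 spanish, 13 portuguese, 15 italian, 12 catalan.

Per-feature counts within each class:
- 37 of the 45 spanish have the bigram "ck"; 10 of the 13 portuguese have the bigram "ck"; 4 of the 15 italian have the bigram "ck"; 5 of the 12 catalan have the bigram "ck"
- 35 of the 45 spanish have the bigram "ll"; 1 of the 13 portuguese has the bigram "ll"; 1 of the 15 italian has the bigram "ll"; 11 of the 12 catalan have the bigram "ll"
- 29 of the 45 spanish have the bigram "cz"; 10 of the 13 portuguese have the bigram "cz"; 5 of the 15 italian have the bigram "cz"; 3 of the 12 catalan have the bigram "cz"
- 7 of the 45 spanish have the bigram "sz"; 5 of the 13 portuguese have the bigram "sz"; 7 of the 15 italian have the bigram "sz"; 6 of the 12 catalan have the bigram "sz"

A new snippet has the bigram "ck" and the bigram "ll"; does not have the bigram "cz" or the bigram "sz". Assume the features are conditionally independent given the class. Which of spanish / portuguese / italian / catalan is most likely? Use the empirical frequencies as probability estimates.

spanish: (45/85) × (37/45) × (35/45) × (16/45) × (38/45) ≈ 0.101652
portuguese: (13/85) × (10/13) × (1/13) × (3/13) × (8/13) ≈ 0.00128517
italian: (15/85) × (4/15) × (1/15) × (10/15) × (8/15) ≈ 0.00111547
catalan: (12/85) × (5/12) × (11/12) × (9/12) × (6/12) ≈ 0.0202206
Highest score → spanish.

spanish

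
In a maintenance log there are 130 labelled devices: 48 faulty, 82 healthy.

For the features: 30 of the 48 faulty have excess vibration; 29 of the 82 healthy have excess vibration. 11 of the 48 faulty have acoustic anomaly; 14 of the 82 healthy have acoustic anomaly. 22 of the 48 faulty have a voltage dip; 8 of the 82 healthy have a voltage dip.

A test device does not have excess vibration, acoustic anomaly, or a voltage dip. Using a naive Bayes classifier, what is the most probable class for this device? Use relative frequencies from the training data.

faulty: (48/130) × (18/48) × (37/48) × (26/48) = 0.0578125
healthy: (82/130) × (53/82) × (68/82) × (74/82) ≈ 0.305102
Highest score → healthy.

healthy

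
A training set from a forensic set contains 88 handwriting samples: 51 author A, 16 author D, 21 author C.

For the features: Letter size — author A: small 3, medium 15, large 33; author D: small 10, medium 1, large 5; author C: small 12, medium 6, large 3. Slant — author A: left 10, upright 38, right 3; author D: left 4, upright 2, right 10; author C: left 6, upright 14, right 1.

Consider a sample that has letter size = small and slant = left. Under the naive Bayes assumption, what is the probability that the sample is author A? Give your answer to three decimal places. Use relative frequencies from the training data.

0.090

author A: (51/88) × (3/51) × (10/51) ≈ 0.00668449
author D: (16/88) × (10/16) × (4/16) ≈ 0.0284091
author C: (21/88) × (12/21) × (6/21) ≈ 0.038961
P(author A | x) = 0.00668449 / 0.07405459 ≈ 0.090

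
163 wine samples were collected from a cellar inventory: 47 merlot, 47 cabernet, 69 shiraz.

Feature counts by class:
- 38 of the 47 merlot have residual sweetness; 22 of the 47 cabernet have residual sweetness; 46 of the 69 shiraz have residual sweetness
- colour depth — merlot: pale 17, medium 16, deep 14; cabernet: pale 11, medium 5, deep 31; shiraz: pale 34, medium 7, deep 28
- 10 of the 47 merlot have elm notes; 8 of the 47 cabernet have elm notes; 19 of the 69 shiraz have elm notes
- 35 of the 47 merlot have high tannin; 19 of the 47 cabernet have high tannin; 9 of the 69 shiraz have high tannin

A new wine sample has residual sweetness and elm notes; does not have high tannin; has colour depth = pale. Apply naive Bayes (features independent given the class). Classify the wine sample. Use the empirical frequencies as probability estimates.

shiraz

merlot: (47/163) × (38/47) × (17/47) × (10/47) × (12/47) ≈ 0.00458071
cabernet: (47/163) × (22/47) × (11/47) × (8/47) × (28/47) ≈ 0.00320319
shiraz: (69/163) × (46/69) × (34/69) × (19/69) × (60/69) ≈ 0.0332971
Highest score → shiraz.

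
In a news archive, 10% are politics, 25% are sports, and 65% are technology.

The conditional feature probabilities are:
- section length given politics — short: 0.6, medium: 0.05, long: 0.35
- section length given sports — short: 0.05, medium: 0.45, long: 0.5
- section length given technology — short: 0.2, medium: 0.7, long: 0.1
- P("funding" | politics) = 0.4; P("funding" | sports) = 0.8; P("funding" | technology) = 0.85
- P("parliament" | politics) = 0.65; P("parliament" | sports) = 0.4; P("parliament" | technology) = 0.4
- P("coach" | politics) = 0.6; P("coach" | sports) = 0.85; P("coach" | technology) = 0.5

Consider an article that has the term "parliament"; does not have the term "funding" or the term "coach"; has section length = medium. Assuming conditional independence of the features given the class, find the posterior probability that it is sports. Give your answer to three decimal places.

0.086

politics: 0.1 × 0.05 × (1−0.4) × 0.65 × (1−0.6) = 0.00078
sports: 0.25 × 0.45 × (1−0.8) × 0.4 × (1−0.85) = 0.00135
technology: 0.65 × 0.7 × (1−0.85) × 0.4 × (1−0.5) = 0.01365
P(sports | x) = 0.00135 / 0.01578 ≈ 0.086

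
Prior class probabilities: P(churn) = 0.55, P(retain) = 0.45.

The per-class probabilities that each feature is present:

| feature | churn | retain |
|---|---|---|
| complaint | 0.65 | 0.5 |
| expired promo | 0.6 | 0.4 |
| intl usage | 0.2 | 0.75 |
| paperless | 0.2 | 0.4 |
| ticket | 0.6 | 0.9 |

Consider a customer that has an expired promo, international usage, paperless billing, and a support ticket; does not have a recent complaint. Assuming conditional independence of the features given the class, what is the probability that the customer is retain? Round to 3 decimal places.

0.898

churn: 0.55 × (1−0.65) × 0.6 × 0.2 × 0.2 × 0.6 = 0.002772
retain: 0.45 × (1−0.5) × 0.4 × 0.75 × 0.4 × 0.9 = 0.0243
P(retain | x) = 0.0243 / 0.027072 ≈ 0.898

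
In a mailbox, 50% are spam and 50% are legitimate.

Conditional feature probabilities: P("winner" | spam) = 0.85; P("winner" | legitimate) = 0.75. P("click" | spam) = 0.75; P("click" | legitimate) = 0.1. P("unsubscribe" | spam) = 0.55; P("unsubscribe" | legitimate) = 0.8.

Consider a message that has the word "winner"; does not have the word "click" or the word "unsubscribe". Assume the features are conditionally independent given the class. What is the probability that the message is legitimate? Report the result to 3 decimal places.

0.585

spam: 0.5 × 0.85 × (1−0.75) × (1−0.55) = 0.0478125
legitimate: 0.5 × 0.75 × (1−0.1) × (1−0.8) = 0.0675
P(legitimate | x) = 0.0675 / 0.1153125 ≈ 0.585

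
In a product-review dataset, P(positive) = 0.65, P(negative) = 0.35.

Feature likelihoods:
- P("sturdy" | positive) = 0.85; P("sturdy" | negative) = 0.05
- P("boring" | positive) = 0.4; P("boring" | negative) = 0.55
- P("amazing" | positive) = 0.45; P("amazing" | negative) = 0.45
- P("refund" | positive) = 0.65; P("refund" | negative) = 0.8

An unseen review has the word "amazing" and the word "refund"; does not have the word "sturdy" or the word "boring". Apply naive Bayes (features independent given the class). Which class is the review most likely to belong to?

negative

positive: 0.65 × (1−0.85) × (1−0.4) × 0.45 × 0.65 = 0.01711125
negative: 0.35 × (1−0.05) × (1−0.55) × 0.45 × 0.8 = 0.053865
Highest score → negative.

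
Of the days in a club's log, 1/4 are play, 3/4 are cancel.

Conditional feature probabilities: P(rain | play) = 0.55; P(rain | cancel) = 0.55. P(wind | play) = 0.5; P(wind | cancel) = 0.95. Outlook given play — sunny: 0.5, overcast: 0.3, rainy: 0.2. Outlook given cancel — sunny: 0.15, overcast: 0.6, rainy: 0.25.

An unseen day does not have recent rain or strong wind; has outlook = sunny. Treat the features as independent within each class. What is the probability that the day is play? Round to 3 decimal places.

0.917

play: 0.25 × (1−0.55) × (1−0.5) × 0.5 = 0.028125
cancel: 0.75 × (1−0.55) × (1−0.95) × 0.15 = 0.00253125
P(play | x) = 0.028125 / 0.03065625 ≈ 0.917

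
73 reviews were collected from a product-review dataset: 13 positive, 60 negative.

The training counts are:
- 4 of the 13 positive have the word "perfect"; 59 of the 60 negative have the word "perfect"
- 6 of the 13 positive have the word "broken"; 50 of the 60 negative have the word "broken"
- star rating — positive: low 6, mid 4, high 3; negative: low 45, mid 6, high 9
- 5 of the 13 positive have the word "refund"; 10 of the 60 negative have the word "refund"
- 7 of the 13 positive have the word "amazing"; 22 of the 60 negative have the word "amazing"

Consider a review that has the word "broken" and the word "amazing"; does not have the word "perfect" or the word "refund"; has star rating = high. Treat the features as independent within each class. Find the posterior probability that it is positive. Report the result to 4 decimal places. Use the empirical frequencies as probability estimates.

0.8927

positive: (13/73) × (9/13) × (6/13) × (3/13) × (8/13) × (7/13) ≈ 0.00435118
negative: (60/73) × (1/60) × (50/60) × (9/60) × (50/60) × (22/60) ≈ 0.000523212
P(positive | x) = 0.00435118 / 0.004874392 ≈ 0.8927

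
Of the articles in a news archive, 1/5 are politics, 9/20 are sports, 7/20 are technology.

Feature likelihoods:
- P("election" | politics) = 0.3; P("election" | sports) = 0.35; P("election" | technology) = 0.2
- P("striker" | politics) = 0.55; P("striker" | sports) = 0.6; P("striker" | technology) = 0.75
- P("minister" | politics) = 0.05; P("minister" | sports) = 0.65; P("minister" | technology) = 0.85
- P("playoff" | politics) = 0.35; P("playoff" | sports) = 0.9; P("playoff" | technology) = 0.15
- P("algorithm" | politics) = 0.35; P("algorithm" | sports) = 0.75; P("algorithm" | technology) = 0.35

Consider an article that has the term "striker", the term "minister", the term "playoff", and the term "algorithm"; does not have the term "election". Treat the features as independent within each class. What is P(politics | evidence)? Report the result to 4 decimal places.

politics: 0.2 × (1−0.3) × 0.55 × 0.05 × 0.35 × 0.35 = 0.000471625
sports: 0.45 × (1−0.35) × 0.6 × 0.65 × 0.9 × 0.75 = 0.077000625
technology: 0.35 × (1−0.2) × 0.75 × 0.85 × 0.15 × 0.35 = 0.00937125
P(politics | x) = 0.000471625 / 0.0868435 ≈ 0.0054

0.0054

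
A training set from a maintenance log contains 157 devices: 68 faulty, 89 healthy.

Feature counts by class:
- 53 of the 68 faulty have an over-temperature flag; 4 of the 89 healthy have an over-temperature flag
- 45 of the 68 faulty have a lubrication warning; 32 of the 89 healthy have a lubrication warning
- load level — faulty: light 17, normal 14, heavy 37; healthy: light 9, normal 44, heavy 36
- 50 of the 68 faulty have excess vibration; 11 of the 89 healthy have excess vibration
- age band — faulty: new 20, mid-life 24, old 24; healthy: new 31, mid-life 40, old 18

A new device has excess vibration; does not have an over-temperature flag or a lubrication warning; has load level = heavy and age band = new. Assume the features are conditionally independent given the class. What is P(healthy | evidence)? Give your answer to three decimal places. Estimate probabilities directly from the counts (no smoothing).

faulty: (68/157) × (15/68) × (23/68) × (37/68) × (50/68) × (20/68) ≈ 0.00380264
healthy: (89/157) × (85/89) × (57/89) × (36/89) × (11/89) × (31/89) ≈ 0.00603797
P(healthy | x) = 0.00603797 / 0.00984061 ≈ 0.614

0.614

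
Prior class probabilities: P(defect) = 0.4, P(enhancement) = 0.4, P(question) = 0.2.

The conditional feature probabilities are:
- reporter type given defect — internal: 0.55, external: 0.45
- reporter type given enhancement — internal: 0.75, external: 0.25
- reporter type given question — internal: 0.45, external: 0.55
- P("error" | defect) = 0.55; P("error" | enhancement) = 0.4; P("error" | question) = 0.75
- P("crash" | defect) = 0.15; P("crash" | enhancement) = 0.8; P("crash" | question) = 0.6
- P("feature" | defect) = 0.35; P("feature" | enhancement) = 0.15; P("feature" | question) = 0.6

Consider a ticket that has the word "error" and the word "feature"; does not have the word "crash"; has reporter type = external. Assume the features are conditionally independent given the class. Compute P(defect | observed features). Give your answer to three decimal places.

0.584

defect: 0.4 × 0.45 × 0.55 × (1−0.15) × 0.35 = 0.0294525
enhancement: 0.4 × 0.25 × 0.4 × (1−0.8) × 0.15 = 0.0012
question: 0.2 × 0.55 × 0.75 × (1−0.6) × 0.6 = 0.0198
P(defect | x) = 0.0294525 / 0.0504525 ≈ 0.584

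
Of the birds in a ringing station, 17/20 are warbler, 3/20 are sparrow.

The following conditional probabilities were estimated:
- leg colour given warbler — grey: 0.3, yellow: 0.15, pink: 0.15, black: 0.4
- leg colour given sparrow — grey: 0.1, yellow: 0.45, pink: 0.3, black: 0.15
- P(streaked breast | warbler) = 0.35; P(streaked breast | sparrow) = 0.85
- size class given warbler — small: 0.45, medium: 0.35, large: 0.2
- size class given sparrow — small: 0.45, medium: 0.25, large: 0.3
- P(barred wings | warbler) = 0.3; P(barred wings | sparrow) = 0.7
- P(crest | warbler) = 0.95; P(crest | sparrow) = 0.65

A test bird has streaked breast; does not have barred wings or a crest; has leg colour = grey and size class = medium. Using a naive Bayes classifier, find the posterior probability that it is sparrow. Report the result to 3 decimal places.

0.234

warbler: 0.85 × 0.3 × 0.35 × 0.35 × (1−0.3) × (1−0.95) = 0.0010933125
sparrow: 0.15 × 0.1 × 0.85 × 0.25 × (1−0.7) × (1−0.65) = 0.0003346875
P(sparrow | x) = 0.0003346875 / 0.001428 ≈ 0.234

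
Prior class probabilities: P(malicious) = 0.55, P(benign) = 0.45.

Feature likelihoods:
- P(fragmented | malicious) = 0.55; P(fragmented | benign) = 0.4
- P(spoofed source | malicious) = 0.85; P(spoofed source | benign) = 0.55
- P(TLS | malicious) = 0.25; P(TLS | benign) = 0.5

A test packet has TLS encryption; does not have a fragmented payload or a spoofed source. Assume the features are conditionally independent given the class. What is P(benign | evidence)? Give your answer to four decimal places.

malicious: 0.55 × (1−0.55) × (1−0.85) × 0.25 = 0.00928125
benign: 0.45 × (1−0.4) × (1−0.55) × 0.5 = 0.06075
P(benign | x) = 0.06075 / 0.07003125 ≈ 0.8675

0.8675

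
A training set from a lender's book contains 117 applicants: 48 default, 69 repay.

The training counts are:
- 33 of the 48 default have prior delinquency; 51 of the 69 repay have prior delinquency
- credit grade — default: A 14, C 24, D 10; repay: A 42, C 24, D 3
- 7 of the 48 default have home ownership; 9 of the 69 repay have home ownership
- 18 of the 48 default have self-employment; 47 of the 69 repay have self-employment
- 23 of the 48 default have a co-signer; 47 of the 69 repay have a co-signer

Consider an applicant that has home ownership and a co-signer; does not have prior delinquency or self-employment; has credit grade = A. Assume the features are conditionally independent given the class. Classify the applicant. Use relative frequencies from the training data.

default: (48/117) × (15/48) × (14/48) × (7/48) × (30/48) × (23/48) ≈ 0.00163311
repay: (69/117) × (18/69) × (42/69) × (9/69) × (22/69) × (47/69) ≈ 0.00265279
Highest score → repay.

repay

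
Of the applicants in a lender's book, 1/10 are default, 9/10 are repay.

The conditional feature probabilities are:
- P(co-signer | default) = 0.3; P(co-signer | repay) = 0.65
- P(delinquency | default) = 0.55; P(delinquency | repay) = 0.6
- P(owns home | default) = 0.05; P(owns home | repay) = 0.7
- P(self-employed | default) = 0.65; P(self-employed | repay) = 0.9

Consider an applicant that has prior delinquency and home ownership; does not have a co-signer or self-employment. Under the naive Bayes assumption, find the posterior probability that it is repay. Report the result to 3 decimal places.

default: 0.1 × (1−0.3) × 0.55 × 0.05 × (1−0.65) = 0.00067375
repay: 0.9 × (1−0.65) × 0.6 × 0.7 × (1−0.9) = 0.01323
P(repay | x) = 0.01323 / 0.01390375 ≈ 0.952

0.952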